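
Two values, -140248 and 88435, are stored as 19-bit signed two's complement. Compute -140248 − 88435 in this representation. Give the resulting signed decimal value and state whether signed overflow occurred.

-228683; no overflow

-140248 → 1011101110000101000
88435 → 0010101100101110011
Subtract via negate-and-add: invert 0010101100101110011 + 1 = 1101010011010001101 (i.e. -88435).
  1011101110000101000
+ 1101010011010001101
= 1001000001010110101  (discard carry-out 1)
Result 1001000001010110101: MSB = 1 → 295605 − 524288 = -228683.
Both addends (after negating the subtrahend) are negative and so is the stored result: no signed overflow.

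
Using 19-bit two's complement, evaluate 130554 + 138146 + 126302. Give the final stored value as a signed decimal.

130554 + 138146 = 268700 → wraps to -255588 (1000001100110011100)
-255588 + 126302 = -129286 (1100000011011111010)

-129286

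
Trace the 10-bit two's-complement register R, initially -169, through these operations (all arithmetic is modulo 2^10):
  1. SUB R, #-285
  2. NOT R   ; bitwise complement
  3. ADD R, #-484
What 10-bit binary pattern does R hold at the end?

0110100111

Start: R = -169 = 1101010111.
R = -169 − (-285) = 116 = 0001110100
R = NOT 0001110100 = 1110001011 = -117
R = -117 + (-484) = -601; wraps to 423 = 0110100111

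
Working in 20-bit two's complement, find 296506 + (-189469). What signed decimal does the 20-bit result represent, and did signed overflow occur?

296506 → 01001000011000111010
-189469 → 11010001101111100011
  01001000011000111010
+ 11010001101111100011
= 00011010001000011101  (discard carry-out 1)
Result 00011010001000011101: MSB = 0 → value 107037.
Addends have opposite signs, so signed overflow cannot occur.

107037; no overflow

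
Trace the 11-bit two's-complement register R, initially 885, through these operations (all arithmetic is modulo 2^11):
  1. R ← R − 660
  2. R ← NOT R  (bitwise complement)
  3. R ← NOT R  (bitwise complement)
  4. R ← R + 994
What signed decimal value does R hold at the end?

Start: R = 885 = 01101110101.
R = 885 − 660 = 225 = 00011100001
R = NOT 00011100001 = 11100011110 = -226
R = NOT 11100011110 = 00011100001 = 225
R = 225 + 994 = 1219; wraps to -829 = 10011000011

-829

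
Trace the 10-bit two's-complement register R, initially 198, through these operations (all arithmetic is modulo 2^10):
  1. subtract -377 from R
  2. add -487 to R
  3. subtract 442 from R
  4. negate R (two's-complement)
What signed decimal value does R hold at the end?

Start: R = 198 = 0011000110.
R = 198 − (-377) = 575; wraps to -449 = 1000111111
R = -449 + (-487) = -936; wraps to 88 = 0001011000
R = 88 − 442 = -354 = 1010011110
R = −(-354) = 354 = 0101100010

354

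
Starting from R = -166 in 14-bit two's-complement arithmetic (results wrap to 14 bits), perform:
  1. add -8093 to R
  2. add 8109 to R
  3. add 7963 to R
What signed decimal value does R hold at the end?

7813

Start: R = -166 = 11111101011010.
R = -166 + (-8093) = -8259; wraps to 8125 = 01111110111101
R = 8125 + 8109 = 16234; wraps to -150 = 11111101101010
R = -150 + 7963 = 7813 = 01111010000101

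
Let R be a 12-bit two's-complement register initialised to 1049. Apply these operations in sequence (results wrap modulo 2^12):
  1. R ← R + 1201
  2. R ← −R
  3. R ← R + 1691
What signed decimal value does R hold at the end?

-559

Start: R = 1049 = 010000011001.
R = 1049 + 1201 = 2250; wraps to -1846 = 100011001010
R = −(-1846) = 1846 = 011100110110
R = 1846 + 1691 = 3537; wraps to -559 = 110111010001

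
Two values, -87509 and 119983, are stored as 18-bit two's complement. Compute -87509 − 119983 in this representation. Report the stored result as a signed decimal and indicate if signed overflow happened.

54652; overflow

-87509 → 101010101000101011
119983 → 011101010010101111
Subtract via negate-and-add: invert 011101010010101111 + 1 = 100010101101010001 (i.e. -119983).
  101010101000101011
+ 100010101101010001
= 001101010101111100  (discard carry-out 1)
Result 001101010101111100: MSB = 0 → value 54652.
Both addends (after negating the subtrahend) are negative but the stored result is non-negative: signed overflow. The true value -87509 − 119983 = -207492 lies outside [-131072, 131071].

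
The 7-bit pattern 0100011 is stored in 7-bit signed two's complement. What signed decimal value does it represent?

MSB is 0, so the value is non-negative: 0100011 = 35.

35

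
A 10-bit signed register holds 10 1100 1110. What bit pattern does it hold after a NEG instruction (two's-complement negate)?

0100110010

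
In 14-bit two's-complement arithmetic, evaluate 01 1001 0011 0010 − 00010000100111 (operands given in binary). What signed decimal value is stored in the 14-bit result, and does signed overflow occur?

5387; no overflow

01 1001 0011 0010 → 01100100110010 = 6450 (signed)
00010000100111 = 1063 (signed)
Subtract via negate-and-add: invert 00010000100111 + 1 = 11101111011001 (i.e. -1063).
  01100100110010
+ 11101111011001
= 01010100001011  (discard carry-out 1)
Result 01010100001011: MSB = 0 → value 5387.
Addends (after negating the subtrahend) have opposite signs, so signed overflow cannot occur.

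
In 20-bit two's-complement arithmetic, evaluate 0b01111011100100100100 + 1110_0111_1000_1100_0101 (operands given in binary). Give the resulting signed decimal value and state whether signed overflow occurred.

0b01111011100100100100 → 01111011100100100100 = 506148 (signed)
1110_0111_1000_1100_0101 → 11100111100011000101 = -100155 (signed)
  01111011100100100100
+ 11100111100011000101
= 01100011000111101001  (discard carry-out 1)
Result 01100011000111101001: MSB = 0 → value 405993.
Addends have opposite signs, so signed overflow cannot occur.

405993; no overflow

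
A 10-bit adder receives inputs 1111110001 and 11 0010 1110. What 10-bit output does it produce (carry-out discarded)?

  1111110001
+ 1100101110
= 1100011111  (discard carry-out 1)

1100011111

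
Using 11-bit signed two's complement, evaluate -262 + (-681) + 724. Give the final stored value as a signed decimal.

-219

-262 + (-681) = -943 (10001010001)
-943 + 724 = -219 (11100100101)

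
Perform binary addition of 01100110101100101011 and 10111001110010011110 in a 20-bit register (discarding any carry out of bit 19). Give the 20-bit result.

00100000011111001001

  01100110101100101011
+ 10111001110010011110
= 00100000011111001001  (discard carry-out 1)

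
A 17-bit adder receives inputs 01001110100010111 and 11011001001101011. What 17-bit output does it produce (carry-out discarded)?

00100111110000010

  01001110100010111
+ 11011001001101011
= 00100111110000010  (discard carry-out 1)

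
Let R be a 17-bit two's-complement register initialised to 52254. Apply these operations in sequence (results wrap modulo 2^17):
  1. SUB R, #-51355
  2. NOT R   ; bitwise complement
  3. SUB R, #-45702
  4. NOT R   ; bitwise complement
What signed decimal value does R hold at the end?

Start: R = 52254 = 01100110000011110.
R = 52254 − (-51355) = 103609; wraps to -27463 = 11001010010111001
R = NOT 11001010010111001 = 00110101101000110 = 27462
R = 27462 − (-45702) = 73164; wraps to -57908 = 10001110111001100
R = NOT 10001110111001100 = 01110001000110011 = 57907

57907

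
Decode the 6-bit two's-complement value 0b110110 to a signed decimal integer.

MSB is 1, so the value is negative.
Invert: 001001. Add 1: 001010 = 10. So the value is −10.

-10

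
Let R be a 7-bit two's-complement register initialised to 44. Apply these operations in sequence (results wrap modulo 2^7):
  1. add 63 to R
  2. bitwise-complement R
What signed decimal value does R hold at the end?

Start: R = 44 = 0101100.
R = 44 + 63 = 107; wraps to -21 = 1101011
R = NOT 1101011 = 0010100 = 20

20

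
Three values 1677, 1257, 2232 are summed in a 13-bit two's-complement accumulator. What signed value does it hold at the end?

-3026

1677 + 1257 = 2934 (0101101110110)
2934 + 2232 = 5166 → wraps to -3026 (1010000101110)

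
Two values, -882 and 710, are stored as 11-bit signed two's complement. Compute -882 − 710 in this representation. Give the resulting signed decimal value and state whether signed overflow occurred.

-882 → 10010001110
710 → 01011000110
Subtract via negate-and-add: invert 01011000110 + 1 = 10100111010 (i.e. -710).
  10010001110
+ 10100111010
= 00111001000  (discard carry-out 1)
Result 00111001000: MSB = 0 → value 456.
Both addends (after negating the subtrahend) are negative but the stored result is non-negative: signed overflow. The true value -882 − 710 = -1592 lies outside [-1024, 1023].

456; overflow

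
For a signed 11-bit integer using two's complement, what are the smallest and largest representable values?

Minimum: −2^10 = -1024.
Maximum: 2^10 − 1 = 1023.

min = -1024, max = 1023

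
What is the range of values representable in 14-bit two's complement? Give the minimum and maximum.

Minimum: −2^13 = -8192.
Maximum: 2^13 − 1 = 8191.

min = -8192, max = 8191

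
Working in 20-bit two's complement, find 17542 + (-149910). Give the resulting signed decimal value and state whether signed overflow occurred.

-132368; no overflow

17542 → 00000100010010000110
-149910 → 11011011011001101010
  00000100010010000110
+ 11011011011001101010
= 11011111101011110000
Result 11011111101011110000: MSB = 1 → 916208 − 1048576 = -132368.
Addends have opposite signs, so signed overflow cannot occur.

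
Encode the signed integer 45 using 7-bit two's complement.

0101101

45 is non-negative, so write it directly in 7 bits: 0101101.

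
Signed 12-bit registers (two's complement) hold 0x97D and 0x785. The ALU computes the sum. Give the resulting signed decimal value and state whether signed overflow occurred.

258; no overflow

0x97D = 100101111101 = -1667 (signed)
0x785 = 011110000101 = 1925 (signed)
  100101111101
+ 011110000101
= 000100000010  (discard carry-out 1)
Result 000100000010: MSB = 0 → value 258.
Addends have opposite signs, so signed overflow cannot occur.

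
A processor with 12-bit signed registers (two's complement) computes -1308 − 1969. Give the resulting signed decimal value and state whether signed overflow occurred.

-1308 → 101011100100
1969 → 011110110001
Subtract via negate-and-add: invert 011110110001 + 1 = 100001001111 (i.e. -1969).
  101011100100
+ 100001001111
= 001100110011  (discard carry-out 1)
Result 001100110011: MSB = 0 → value 819.
Both addends (after negating the subtrahend) are negative but the stored result is non-negative: signed overflow. The true value -1308 − 1969 = -3277 lies outside [-2048, 2047].

819; overflow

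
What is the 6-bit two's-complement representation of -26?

100110

|-26| = 26 = 011010 in 6 bits.
Invert the bits: 100101. Add 1: 100110.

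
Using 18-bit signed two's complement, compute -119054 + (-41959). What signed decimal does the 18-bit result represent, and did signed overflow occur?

-119054 → 100010111011110010
-41959 → 110101110000011001
  100010111011110010
+ 110101110000011001
= 011000101100001011  (discard carry-out 1)
Result 011000101100001011: MSB = 0 → value 101131.
Both addends are negative but the stored result is non-negative: signed overflow. The true value -119054 + (-41959) = -161013 lies outside [-131072, 131071].

101131; overflow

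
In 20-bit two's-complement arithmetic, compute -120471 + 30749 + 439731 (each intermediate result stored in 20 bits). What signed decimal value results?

350009

-120471 + 30749 = -89722 (11101010000110000110)
-89722 + 439731 = 350009 (01010101011100111001)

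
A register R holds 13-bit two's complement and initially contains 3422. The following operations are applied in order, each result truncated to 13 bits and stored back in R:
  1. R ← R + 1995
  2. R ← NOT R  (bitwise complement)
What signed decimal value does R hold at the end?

Start: R = 3422 = 0110101011110.
R = 3422 + 1995 = 5417; wraps to -2775 = 1010100101001
R = NOT 1010100101001 = 0101011010110 = 2774

2774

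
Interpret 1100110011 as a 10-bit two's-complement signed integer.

MSB is 1, so the value is negative.
Unsigned reading: 819. Subtract 2^10 = 1024: 819 − 1024 = -205.

-205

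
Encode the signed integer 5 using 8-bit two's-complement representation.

00000101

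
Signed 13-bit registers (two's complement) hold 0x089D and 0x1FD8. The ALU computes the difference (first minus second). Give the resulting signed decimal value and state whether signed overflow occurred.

2245; no overflow

0x089D = 0100010011101 = 2205 (signed)
0x1FD8 = 1111111011000 = -40 (signed)
Subtract via negate-and-add: invert 1111111011000 + 1 = 0000000101000 (i.e. 40).
  0100010011101
+ 0000000101000
= 0100011000101
Result 0100011000101: MSB = 0 → value 2245.
Both addends (after negating the subtrahend) are non-negative and so is the stored result: no signed overflow.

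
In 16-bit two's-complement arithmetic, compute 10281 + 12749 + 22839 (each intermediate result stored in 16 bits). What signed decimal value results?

10281 + 12749 = 23030 (0101100111110110)
23030 + 22839 = 45869 → wraps to -19667 (1011001100101101)

-19667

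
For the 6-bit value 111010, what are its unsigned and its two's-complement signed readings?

Unsigned: 111010 = 58.
Signed: MSB=1 → 58 − 64 = -6.

unsigned = 58, signed = -6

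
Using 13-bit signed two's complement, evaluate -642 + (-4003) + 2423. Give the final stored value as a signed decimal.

-2222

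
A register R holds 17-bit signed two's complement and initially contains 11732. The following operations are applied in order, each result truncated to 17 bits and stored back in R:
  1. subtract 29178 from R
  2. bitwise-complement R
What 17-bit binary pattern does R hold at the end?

Start: R = 11732 = 00010110111010100.
R = 11732 − 29178 = -17446 = 11011101111011010
R = NOT 11011101111011010 = 00100010000100101 = 17445

00100010000100101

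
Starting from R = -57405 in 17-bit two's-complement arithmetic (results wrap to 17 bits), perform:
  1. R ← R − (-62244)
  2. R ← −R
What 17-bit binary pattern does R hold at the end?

11110110100011001

Start: R = -57405 = 10001111111000011.
R = -57405 − (-62244) = 4839 = 00001001011100111
R = −(4839) = -4839 = 11110110100011001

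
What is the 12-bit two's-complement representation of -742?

110100011010

|-742| = 742 = 001011100110 in 12 bits.
Invert the bits: 110100011001. Add 1: 110100011010.
Check: 110100011010 reads as 3354 − 4096 = -742.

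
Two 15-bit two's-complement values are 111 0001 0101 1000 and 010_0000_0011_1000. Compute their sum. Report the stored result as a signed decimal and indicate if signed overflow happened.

111 0001 0101 1000 → 111000101011000 = -3752 (signed)
010_0000_0011_1000 → 010000000111000 = 8248 (signed)
  111000101011000
+ 010000000111000
= 001000110010000  (discard carry-out 1)
Result 001000110010000: MSB = 0 → value 4496.
Addends have opposite signs, so signed overflow cannot occur.

4496; no overflow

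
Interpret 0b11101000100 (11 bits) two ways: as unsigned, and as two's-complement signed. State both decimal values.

unsigned = 1860, signed = -188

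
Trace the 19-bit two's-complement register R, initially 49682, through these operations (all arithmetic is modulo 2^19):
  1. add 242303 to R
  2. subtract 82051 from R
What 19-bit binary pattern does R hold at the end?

Start: R = 49682 = 0001100001000010010.
R = 49682 + 242303 = 291985; wraps to -232303 = 1000111010010010001
R = -232303 − 82051 = -314354; wraps to 209934 = 0110011010000001110

0110011010000001110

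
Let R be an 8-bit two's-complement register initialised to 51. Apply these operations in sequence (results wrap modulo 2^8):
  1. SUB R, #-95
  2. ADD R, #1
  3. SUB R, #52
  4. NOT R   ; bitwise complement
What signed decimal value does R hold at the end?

Start: R = 51 = 00110011.
R = 51 − (-95) = 146; wraps to -110 = 10010010
R = -110 + 1 = -109 = 10010011
R = -109 − 52 = -161; wraps to 95 = 01011111
R = NOT 01011111 = 10100000 = -96

-96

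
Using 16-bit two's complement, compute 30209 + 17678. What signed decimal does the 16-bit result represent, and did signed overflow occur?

-17649; overflow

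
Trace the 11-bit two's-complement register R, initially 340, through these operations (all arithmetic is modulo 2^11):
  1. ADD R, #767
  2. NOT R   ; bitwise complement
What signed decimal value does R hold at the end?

940

Start: R = 340 = 00101010100.
R = 340 + 767 = 1107; wraps to -941 = 10001010011
R = NOT 10001010011 = 01110101100 = 940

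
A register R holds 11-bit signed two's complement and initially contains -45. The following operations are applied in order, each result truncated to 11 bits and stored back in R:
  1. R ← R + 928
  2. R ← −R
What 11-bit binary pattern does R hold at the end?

Start: R = -45 = 11111010011.
R = -45 + 928 = 883 = 01101110011
R = −(883) = -883 = 10010001101

10010001101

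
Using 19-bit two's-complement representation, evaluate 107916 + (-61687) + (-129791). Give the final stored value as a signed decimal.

-83562

107916 + (-61687) = 46229 (0001011010010010101)
46229 + (-129791) = -83562 (1101011100110010110)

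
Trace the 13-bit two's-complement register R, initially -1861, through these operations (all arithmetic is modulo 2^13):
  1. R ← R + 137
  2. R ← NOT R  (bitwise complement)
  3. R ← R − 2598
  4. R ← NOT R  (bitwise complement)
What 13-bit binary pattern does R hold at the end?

0001101101010

Start: R = -1861 = 1100010111011.
R = -1861 + 137 = -1724 = 1100101000100
R = NOT 1100101000100 = 0011010111011 = 1723
R = 1723 − 2598 = -875 = 1110010010101
R = NOT 1110010010101 = 0001101101010 = 874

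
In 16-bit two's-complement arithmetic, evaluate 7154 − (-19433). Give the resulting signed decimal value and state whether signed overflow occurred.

26587; no overflow

7154 → 0001101111110010
-19433 → 1011010000010111
Subtract via negate-and-add: invert 1011010000010111 + 1 = 0100101111101001 (i.e. 19433).
  0001101111110010
+ 0100101111101001
= 0110011111011011
Result 0110011111011011: MSB = 0 → value 26587.
Both addends (after negating the subtrahend) are non-negative and so is the stored result: no signed overflow.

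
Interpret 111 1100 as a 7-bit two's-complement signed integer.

-4

MSB is 1, so the value is negative.
Unsigned reading: 124. Subtract 2^7 = 128: 124 − 128 = -4.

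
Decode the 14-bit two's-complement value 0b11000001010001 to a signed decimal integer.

MSB is 1, so the value is negative.
Unsigned reading: 12369. Subtract 2^14 = 16384: 12369 − 16384 = -4015.

-4015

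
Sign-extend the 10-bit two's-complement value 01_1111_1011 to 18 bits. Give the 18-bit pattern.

000000000111111011

MSB of 0111111011 is 0; replicate it into the new high bits.
00000000|0111111011 → 000000000111111011 (still 507).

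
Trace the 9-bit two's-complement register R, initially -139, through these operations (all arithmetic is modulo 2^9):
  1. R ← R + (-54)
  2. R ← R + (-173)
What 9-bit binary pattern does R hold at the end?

010010010

Start: R = -139 = 101110101.
R = -139 + (-54) = -193 = 100111111
R = -193 + (-173) = -366; wraps to 146 = 010010010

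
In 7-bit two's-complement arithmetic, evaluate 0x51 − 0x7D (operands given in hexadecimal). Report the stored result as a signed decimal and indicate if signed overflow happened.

0x51 = 1010001 = -47 (signed)
0x7D = 1111101 = -3 (signed)
Subtract via negate-and-add: invert 1111101 + 1 = 0000011 (i.e. 3).
  1010001
+ 0000011
= 1010100
Result 1010100: MSB = 1 → 84 − 128 = -44.
Addends (after negating the subtrahend) have opposite signs, so signed overflow cannot occur.

-44; no overflow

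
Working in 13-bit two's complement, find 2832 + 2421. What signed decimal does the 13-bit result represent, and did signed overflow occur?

-2939; overflow

2832 → 0101100010000
2421 → 0100101110101
  0101100010000
+ 0100101110101
= 1010010000101
Result 1010010000101: MSB = 1 → 5253 − 8192 = -2939.
Both addends are non-negative but the stored result is negative: signed overflow. The true value 2832 + 2421 = 5253 lies outside [-4096, 4095].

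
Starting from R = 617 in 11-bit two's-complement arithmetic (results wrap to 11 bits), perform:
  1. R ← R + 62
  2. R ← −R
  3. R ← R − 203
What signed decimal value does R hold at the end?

-882

Start: R = 617 = 01001101001.
R = 617 + 62 = 679 = 01010100111
R = −(679) = -679 = 10101011001
R = -679 − 203 = -882 = 10010001110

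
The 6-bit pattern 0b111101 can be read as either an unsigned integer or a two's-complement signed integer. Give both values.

unsigned = 61, signed = -3

Unsigned: 111101 = 61.
Signed: MSB=1 → 61 − 64 = -3.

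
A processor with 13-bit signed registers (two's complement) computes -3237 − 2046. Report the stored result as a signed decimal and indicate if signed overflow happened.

-3237 → 1001101011011
2046 → 0011111111110
Subtract via negate-and-add: invert 0011111111110 + 1 = 1100000000010 (i.e. -2046).
  1001101011011
+ 1100000000010
= 0101101011101  (discard carry-out 1)
Result 0101101011101: MSB = 0 → value 2909.
Both addends (after negating the subtrahend) are negative but the stored result is non-negative: signed overflow. The true value -3237 − 2046 = -5283 lies outside [-4096, 4095].

2909; overflow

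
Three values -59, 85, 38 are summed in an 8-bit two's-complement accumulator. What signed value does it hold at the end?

64

-59 + 85 = 26 (00011010)
26 + 38 = 64 (01000000)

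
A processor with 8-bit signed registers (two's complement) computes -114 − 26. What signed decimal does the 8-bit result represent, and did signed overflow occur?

-114 → 10001110
26 → 00011010
Subtract via negate-and-add: invert 00011010 + 1 = 11100110 (i.e. -26).
  10001110
+ 11100110
= 01110100  (discard carry-out 1)
Result 01110100: MSB = 0 → value 116.
Both addends (after negating the subtrahend) are negative but the stored result is non-negative: signed overflow. The true value -114 − 26 = -140 lies outside [-128, 127].

116; overflow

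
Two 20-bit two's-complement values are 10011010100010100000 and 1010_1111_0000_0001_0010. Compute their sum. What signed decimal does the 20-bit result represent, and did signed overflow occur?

10011010100010100000 = -415584 (signed)
1010_1111_0000_0001_0010 → 10101111000000010010 = -331758 (signed)
  10011010100010100000
+ 10101111000000010010
= 01001001100010110010  (discard carry-out 1)
Result 01001001100010110010: MSB = 0 → value 301234.
Both addends are negative but the stored result is non-negative: signed overflow. The true value -415584 + (-331758) = -747342 lies outside [-524288, 524287].

301234; overflow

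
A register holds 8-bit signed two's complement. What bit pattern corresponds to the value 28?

00011100

28 is non-negative, so write it directly in 8 bits: 00011100.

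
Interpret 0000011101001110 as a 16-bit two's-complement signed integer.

1870

MSB is 0, so the value is non-negative: 0000011101001110 = 1870.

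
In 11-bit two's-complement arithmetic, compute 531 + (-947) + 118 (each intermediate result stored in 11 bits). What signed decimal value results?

-298

531 + (-947) = -416 (11001100000)
-416 + 118 = -298 (11011010110)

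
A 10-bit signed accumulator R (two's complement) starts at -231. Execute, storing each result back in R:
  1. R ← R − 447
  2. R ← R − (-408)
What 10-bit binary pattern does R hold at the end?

1011110010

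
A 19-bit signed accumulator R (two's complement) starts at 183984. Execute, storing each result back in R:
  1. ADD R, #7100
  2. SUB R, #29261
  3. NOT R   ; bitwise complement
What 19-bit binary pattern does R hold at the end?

Start: R = 183984 = 0101100111010110000.
R = 183984 + 7100 = 191084 = 0101110101001101100
R = 191084 − 29261 = 161823 = 0100111100000011111
R = NOT 0100111100000011111 = 1011000011111100000 = -161824

1011000011111100000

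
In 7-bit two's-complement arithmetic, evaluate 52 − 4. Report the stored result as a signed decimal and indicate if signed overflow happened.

48; no overflow

52 → 0110100
4 → 0000100
Subtract via negate-and-add: invert 0000100 + 1 = 1111100 (i.e. -4).
  0110100
+ 1111100
= 0110000  (discard carry-out 1)
Result 0110000: MSB = 0 → value 48.
Addends (after negating the subtrahend) have opposite signs, so signed overflow cannot occur.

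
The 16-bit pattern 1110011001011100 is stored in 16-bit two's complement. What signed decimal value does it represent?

MSB is 1, so the value is negative.
Unsigned reading: 58972. Subtract 2^16 = 65536: 58972 − 65536 = -6564.

-6564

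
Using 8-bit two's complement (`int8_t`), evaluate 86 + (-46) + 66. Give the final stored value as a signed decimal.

86 + (-46) = 40 (00101000)
40 + 66 = 106 (01101010)

106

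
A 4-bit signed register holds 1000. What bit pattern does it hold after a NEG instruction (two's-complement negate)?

Invert: 0111. Add 1: 1000.
(1000 is the minimum value -8; its negation overflows and yields itself.)

1000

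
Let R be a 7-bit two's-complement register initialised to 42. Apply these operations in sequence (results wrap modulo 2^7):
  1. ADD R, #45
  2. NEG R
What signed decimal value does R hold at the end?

Start: R = 42 = 0101010.
R = 42 + 45 = 87; wraps to -41 = 1010111
R = −(-41) = 41 = 0101001

41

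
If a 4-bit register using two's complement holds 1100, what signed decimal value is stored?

MSB is 1, so the value is negative.
Unsigned reading: 12. Subtract 2^4 = 16: 12 − 16 = -4.

-4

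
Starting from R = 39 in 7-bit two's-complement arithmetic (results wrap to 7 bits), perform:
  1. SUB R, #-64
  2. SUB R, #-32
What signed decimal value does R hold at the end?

7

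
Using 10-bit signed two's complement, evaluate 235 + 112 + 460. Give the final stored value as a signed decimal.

-217

235 + 112 = 347 (0101011011)
347 + 460 = 807 → wraps to -217 (1100100111)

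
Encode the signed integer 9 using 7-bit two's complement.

9 is non-negative, so write it directly in 7 bits: 0001001.

0001001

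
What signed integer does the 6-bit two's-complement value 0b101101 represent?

MSB is 1, so the value is negative.
Unsigned reading: 45. Subtract 2^6 = 64: 45 − 64 = -19.

-19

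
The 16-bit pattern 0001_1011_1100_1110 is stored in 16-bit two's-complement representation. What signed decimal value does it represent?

MSB is 0, so the value is non-negative: 0001101111001110 = 7118.

7118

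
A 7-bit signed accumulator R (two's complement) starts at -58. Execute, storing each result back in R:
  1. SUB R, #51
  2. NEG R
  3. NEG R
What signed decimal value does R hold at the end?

Start: R = -58 = 1000110.
R = -58 − 51 = -109; wraps to 19 = 0010011
R = −(19) = -19 = 1101101
R = −(-19) = 19 = 0010011

19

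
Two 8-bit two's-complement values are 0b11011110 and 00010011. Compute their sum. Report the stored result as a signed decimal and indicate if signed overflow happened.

0b11011110 → 11011110 = -34 (signed)
00010011 = 19 (signed)
  11011110
+ 00010011
= 11110001
Result 11110001: MSB = 1 → 241 − 256 = -15.
Addends have opposite signs, so signed overflow cannot occur.

-15; no overflow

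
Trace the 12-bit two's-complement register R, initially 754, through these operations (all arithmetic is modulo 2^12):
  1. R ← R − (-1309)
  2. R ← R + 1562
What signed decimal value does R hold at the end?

Start: R = 754 = 001011110010.
R = 754 − (-1309) = 2063; wraps to -2033 = 100000001111
R = -2033 + 1562 = -471 = 111000101001

-471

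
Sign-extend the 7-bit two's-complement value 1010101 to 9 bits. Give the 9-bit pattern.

111010101

MSB of 1010101 is 1; replicate it into the new high bits.
11|1010101 → 111010101 (still -43).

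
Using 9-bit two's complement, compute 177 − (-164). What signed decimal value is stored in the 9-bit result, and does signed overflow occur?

-171; overflow

177 → 010110001
-164 → 101011100
Subtract via negate-and-add: invert 101011100 + 1 = 010100100 (i.e. 164).
  010110001
+ 010100100
= 101010101
Result 101010101: MSB = 1 → 341 − 512 = -171.
Both addends (after negating the subtrahend) are non-negative but the stored result is negative: signed overflow. The true value 177 − (-164) = 341 lies outside [-256, 255].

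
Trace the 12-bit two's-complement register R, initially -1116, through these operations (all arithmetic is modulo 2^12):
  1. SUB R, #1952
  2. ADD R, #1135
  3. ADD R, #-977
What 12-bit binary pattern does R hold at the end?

010010100010

Start: R = -1116 = 101110100100.
R = -1116 − 1952 = -3068; wraps to 1028 = 010000000100
R = 1028 + 1135 = 2163; wraps to -1933 = 100001110011
R = -1933 + (-977) = -2910; wraps to 1186 = 010010100010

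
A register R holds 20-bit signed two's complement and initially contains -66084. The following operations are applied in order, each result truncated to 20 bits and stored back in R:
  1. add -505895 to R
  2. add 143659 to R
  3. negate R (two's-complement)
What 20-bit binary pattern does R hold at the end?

Start: R = -66084 = 11101111110111011100.
R = -66084 + (-505895) = -571979; wraps to 476597 = 01110100010110110101
R = 476597 + 143659 = 620256; wraps to -428320 = 10010111011011100000
R = −(-428320) = 428320 = 01101000100100100000

01101000100100100000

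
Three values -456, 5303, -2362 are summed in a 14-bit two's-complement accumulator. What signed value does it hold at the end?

-456 + 5303 = 4847 (01001011101111)
4847 + (-2362) = 2485 (00100110110101)

2485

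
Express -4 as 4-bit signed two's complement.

|-4| = 4 = 0100 in 4 bits.
Invert the bits: 1011. Add 1: 1100.

1100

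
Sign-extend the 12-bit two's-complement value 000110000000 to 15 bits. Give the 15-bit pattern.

MSB of 000110000000 is 0; replicate it into the new high bits.
000|000110000000 → 000000110000000 (still 384).

000000110000000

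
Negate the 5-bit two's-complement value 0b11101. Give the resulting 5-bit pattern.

00011

Invert: 00010. Add 1: 00011.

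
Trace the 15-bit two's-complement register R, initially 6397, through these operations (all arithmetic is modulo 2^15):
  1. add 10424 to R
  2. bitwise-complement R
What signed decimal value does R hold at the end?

Start: R = 6397 = 001100011111101.
R = 6397 + 10424 = 16821; wraps to -15947 = 100000110110101
R = NOT 100000110110101 = 011111001001010 = 15946

15946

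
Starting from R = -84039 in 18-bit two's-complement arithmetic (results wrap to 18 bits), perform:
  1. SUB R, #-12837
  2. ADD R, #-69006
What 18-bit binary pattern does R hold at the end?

Start: R = -84039 = 101011011110111001.
R = -84039 − (-12837) = -71202 = 101110100111011110
R = -71202 + (-69006) = -140208; wraps to 121936 = 011101110001010000

011101110001010000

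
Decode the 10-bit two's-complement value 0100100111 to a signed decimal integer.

MSB is 0, so the value is non-negative: 0100100111 = 295.

295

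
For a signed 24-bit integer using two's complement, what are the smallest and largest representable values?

Minimum: −2^23 = -8388608.
Maximum: 2^23 − 1 = 8388607.

min = -8388608, max = 8388607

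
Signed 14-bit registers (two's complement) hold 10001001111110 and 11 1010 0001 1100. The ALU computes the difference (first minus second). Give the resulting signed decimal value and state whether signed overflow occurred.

-6046; no overflow

10001001111110 = -7554 (signed)
11 1010 0001 1100 → 11101000011100 = -1508 (signed)
Subtract via negate-and-add: invert 11101000011100 + 1 = 00010111100100 (i.e. 1508).
  10001001111110
+ 00010111100100
= 10100001100010
Result 10100001100010: MSB = 1 → 10338 − 16384 = -6046.
Addends (after negating the subtrahend) have opposite signs, so signed overflow cannot occur.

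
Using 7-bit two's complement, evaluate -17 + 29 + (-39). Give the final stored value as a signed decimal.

-17 + 29 = 12 (0001100)
12 + (-39) = -27 (1100101)

-27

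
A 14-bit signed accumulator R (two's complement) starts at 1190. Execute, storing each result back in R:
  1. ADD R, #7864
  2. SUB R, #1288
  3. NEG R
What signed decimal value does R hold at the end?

-7766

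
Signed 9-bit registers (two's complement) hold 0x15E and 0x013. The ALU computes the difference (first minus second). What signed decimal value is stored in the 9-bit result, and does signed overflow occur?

-181; no overflow

0x15E = 101011110 = -162 (signed)
0x013 = 000010011 = 19 (signed)
Subtract via negate-and-add: invert 000010011 + 1 = 111101101 (i.e. -19).
  101011110
+ 111101101
= 101001011  (discard carry-out 1)
Result 101001011: MSB = 1 → 331 − 512 = -181.
Both addends (after negating the subtrahend) are negative and so is the stored result: no signed overflow.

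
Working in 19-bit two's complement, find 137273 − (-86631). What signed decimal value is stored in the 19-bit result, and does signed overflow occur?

223904; no overflow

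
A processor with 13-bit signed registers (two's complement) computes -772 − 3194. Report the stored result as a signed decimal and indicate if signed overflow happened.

-772 → 1110011111100
3194 → 0110001111010
Subtract via negate-and-add: invert 0110001111010 + 1 = 1001110000110 (i.e. -3194).
  1110011111100
+ 1001110000110
= 1000010000010  (discard carry-out 1)
Result 1000010000010: MSB = 1 → 4226 − 8192 = -3966.
Both addends (after negating the subtrahend) are negative and so is the stored result: no signed overflow.

-3966; no overflow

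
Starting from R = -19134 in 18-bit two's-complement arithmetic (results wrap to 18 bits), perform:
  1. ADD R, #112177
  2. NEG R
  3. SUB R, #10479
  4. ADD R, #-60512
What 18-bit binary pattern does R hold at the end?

Start: R = -19134 = 111011010101000010.
R = -19134 + 112177 = 93043 = 010110101101110011
R = −(93043) = -93043 = 101001010010001101
R = -93043 − 10479 = -103522 = 100110101110011110
R = -103522 + (-60512) = -164034; wraps to 98110 = 010111111100111110

010111111100111110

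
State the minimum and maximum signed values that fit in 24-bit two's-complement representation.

min = -8388608, max = 8388607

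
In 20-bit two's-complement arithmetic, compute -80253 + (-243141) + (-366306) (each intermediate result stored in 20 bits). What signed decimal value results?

358876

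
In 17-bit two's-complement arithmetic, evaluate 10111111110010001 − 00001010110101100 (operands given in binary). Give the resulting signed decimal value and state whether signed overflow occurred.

-38427; no overflow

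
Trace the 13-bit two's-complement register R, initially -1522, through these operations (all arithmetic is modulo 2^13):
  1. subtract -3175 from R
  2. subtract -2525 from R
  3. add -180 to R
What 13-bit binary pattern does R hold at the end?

Start: R = -1522 = 1101000001110.
R = -1522 − (-3175) = 1653 = 0011001110101
R = 1653 − (-2525) = 4178; wraps to -4014 = 1000001010010
R = -4014 + (-180) = -4194; wraps to 3998 = 0111110011110

0111110011110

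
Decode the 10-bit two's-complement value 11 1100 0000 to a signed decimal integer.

-64

MSB is 1, so the value is negative.
Unsigned reading: 960. Subtract 2^10 = 1024: 960 − 1024 = -64.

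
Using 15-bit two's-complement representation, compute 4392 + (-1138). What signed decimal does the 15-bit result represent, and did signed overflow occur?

4392 → 001000100101000
-1138 → 111101110001110
  001000100101000
+ 111101110001110
= 000110010110110  (discard carry-out 1)
Result 000110010110110: MSB = 0 → value 3254.
Addends have opposite signs, so signed overflow cannot occur.

3254; no overflow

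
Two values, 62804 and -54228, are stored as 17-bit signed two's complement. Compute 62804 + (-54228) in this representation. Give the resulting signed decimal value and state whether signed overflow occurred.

8576; no overflow

62804 → 01111010101010100
-54228 → 10010110000101100
  01111010101010100
+ 10010110000101100
= 00010000110000000  (discard carry-out 1)
Result 00010000110000000: MSB = 0 → value 8576.
Addends have opposite signs, so signed overflow cannot occur.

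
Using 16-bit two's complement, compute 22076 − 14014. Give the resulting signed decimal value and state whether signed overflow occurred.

22076 → 0101011000111100
14014 → 0011011010111110
Subtract via negate-and-add: invert 0011011010111110 + 1 = 1100100101000010 (i.e. -14014).
  0101011000111100
+ 1100100101000010
= 0001111101111110  (discard carry-out 1)
Result 0001111101111110: MSB = 0 → value 8062.
Addends (after negating the subtrahend) have opposite signs, so signed overflow cannot occur.

8062; no overflow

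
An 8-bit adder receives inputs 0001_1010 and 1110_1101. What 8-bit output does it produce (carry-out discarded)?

  00011010
+ 11101101
= 00000111  (discard carry-out 1)

00000111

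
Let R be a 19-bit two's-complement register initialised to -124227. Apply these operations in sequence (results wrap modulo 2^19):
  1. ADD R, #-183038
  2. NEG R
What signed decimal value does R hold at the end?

-217023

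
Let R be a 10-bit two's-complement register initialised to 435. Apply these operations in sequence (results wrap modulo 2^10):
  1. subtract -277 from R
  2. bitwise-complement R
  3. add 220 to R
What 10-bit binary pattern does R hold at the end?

Start: R = 435 = 0110110011.
R = 435 − (-277) = 712; wraps to -312 = 1011001000
R = NOT 1011001000 = 0100110111 = 311
R = 311 + 220 = 531; wraps to -493 = 1000010011

1000010011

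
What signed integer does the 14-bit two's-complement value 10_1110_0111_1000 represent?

MSB is 1, so the value is negative.
Invert: 01000110000111. Add 1: 01000110001000 = 4488. So the value is −4488.

-4488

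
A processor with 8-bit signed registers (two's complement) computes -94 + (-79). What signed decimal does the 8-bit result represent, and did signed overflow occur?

83; overflow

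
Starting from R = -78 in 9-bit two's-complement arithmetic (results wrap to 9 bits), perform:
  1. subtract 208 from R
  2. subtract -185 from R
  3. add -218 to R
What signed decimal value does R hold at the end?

Start: R = -78 = 110110010.
R = -78 − 208 = -286; wraps to 226 = 011100010
R = 226 − (-185) = 411; wraps to -101 = 110011011
R = -101 + (-218) = -319; wraps to 193 = 011000001

193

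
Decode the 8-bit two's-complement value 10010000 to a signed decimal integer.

-112

MSB is 1, so the value is negative.
Invert: 01101111. Add 1: 01110000 = 112. So the value is −112.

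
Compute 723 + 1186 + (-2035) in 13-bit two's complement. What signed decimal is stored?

-126

723 + 1186 = 1909 (0011101110101)
1909 + (-2035) = -126 (1111110000010)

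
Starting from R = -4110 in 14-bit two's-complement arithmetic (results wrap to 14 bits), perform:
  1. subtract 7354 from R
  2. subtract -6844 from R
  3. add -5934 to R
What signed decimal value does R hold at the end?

5830

Start: R = -4110 = 10111111110010.
R = -4110 − 7354 = -11464; wraps to 4920 = 01001100111000
R = 4920 − (-6844) = 11764; wraps to -4620 = 10110111110100
R = -4620 + (-5934) = -10554; wraps to 5830 = 01011011000110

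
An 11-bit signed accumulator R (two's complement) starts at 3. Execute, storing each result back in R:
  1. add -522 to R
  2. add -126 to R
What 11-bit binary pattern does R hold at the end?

10101111011

Start: R = 3 = 00000000011.
R = 3 + (-522) = -519 = 10111111001
R = -519 + (-126) = -645 = 10101111011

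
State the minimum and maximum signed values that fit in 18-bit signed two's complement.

min = -131072, max = 131071

Minimum: −2^17 = -131072.
Maximum: 2^17 − 1 = 131071.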